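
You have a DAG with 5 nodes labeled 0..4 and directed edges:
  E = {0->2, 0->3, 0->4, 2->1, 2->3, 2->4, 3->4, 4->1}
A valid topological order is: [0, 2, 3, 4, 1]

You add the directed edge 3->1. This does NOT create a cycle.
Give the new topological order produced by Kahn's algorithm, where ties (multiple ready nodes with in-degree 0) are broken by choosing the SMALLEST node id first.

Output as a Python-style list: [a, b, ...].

Answer: [0, 2, 3, 4, 1]

Derivation:
Old toposort: [0, 2, 3, 4, 1]
Added edge: 3->1
Position of 3 (2) < position of 1 (4). Old order still valid.
Run Kahn's algorithm (break ties by smallest node id):
  initial in-degrees: [0, 3, 1, 2, 3]
  ready (indeg=0): [0]
  pop 0: indeg[2]->0; indeg[3]->1; indeg[4]->2 | ready=[2] | order so far=[0]
  pop 2: indeg[1]->2; indeg[3]->0; indeg[4]->1 | ready=[3] | order so far=[0, 2]
  pop 3: indeg[1]->1; indeg[4]->0 | ready=[4] | order so far=[0, 2, 3]
  pop 4: indeg[1]->0 | ready=[1] | order so far=[0, 2, 3, 4]
  pop 1: no out-edges | ready=[] | order so far=[0, 2, 3, 4, 1]
  Result: [0, 2, 3, 4, 1]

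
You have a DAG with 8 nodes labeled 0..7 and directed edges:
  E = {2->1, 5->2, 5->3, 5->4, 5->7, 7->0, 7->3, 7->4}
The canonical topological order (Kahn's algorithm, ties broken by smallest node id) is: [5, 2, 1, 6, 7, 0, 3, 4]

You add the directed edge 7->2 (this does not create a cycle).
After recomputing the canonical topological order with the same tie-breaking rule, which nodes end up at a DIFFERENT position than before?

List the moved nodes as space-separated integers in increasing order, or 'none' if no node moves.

Answer: 0 1 2 6 7

Derivation:
Old toposort: [5, 2, 1, 6, 7, 0, 3, 4]
Added edge 7->2
Recompute Kahn (smallest-id tiebreak):
  initial in-degrees: [1, 1, 2, 2, 2, 0, 0, 1]
  ready (indeg=0): [5, 6]
  pop 5: indeg[2]->1; indeg[3]->1; indeg[4]->1; indeg[7]->0 | ready=[6, 7] | order so far=[5]
  pop 6: no out-edges | ready=[7] | order so far=[5, 6]
  pop 7: indeg[0]->0; indeg[2]->0; indeg[3]->0; indeg[4]->0 | ready=[0, 2, 3, 4] | order so far=[5, 6, 7]
  pop 0: no out-edges | ready=[2, 3, 4] | order so far=[5, 6, 7, 0]
  pop 2: indeg[1]->0 | ready=[1, 3, 4] | order so far=[5, 6, 7, 0, 2]
  pop 1: no out-edges | ready=[3, 4] | order so far=[5, 6, 7, 0, 2, 1]
  pop 3: no out-edges | ready=[4] | order so far=[5, 6, 7, 0, 2, 1, 3]
  pop 4: no out-edges | ready=[] | order so far=[5, 6, 7, 0, 2, 1, 3, 4]
New canonical toposort: [5, 6, 7, 0, 2, 1, 3, 4]
Compare positions:
  Node 0: index 5 -> 3 (moved)
  Node 1: index 2 -> 5 (moved)
  Node 2: index 1 -> 4 (moved)
  Node 3: index 6 -> 6 (same)
  Node 4: index 7 -> 7 (same)
  Node 5: index 0 -> 0 (same)
  Node 6: index 3 -> 1 (moved)
  Node 7: index 4 -> 2 (moved)
Nodes that changed position: 0 1 2 6 7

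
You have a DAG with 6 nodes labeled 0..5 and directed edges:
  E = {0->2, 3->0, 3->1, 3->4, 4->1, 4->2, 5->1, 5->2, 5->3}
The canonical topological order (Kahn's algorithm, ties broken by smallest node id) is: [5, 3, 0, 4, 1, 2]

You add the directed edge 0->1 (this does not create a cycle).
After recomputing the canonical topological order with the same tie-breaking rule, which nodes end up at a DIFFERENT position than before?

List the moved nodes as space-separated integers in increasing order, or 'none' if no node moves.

Old toposort: [5, 3, 0, 4, 1, 2]
Added edge 0->1
Recompute Kahn (smallest-id tiebreak):
  initial in-degrees: [1, 4, 3, 1, 1, 0]
  ready (indeg=0): [5]
  pop 5: indeg[1]->3; indeg[2]->2; indeg[3]->0 | ready=[3] | order so far=[5]
  pop 3: indeg[0]->0; indeg[1]->2; indeg[4]->0 | ready=[0, 4] | order so far=[5, 3]
  pop 0: indeg[1]->1; indeg[2]->1 | ready=[4] | order so far=[5, 3, 0]
  pop 4: indeg[1]->0; indeg[2]->0 | ready=[1, 2] | order so far=[5, 3, 0, 4]
  pop 1: no out-edges | ready=[2] | order so far=[5, 3, 0, 4, 1]
  pop 2: no out-edges | ready=[] | order so far=[5, 3, 0, 4, 1, 2]
New canonical toposort: [5, 3, 0, 4, 1, 2]
Compare positions:
  Node 0: index 2 -> 2 (same)
  Node 1: index 4 -> 4 (same)
  Node 2: index 5 -> 5 (same)
  Node 3: index 1 -> 1 (same)
  Node 4: index 3 -> 3 (same)
  Node 5: index 0 -> 0 (same)
Nodes that changed position: none

Answer: none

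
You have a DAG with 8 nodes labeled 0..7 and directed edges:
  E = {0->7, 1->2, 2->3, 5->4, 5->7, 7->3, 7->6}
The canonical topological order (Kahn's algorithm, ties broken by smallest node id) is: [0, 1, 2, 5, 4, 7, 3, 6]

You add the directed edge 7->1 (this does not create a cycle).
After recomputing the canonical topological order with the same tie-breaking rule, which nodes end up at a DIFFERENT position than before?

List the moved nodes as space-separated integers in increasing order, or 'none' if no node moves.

Old toposort: [0, 1, 2, 5, 4, 7, 3, 6]
Added edge 7->1
Recompute Kahn (smallest-id tiebreak):
  initial in-degrees: [0, 1, 1, 2, 1, 0, 1, 2]
  ready (indeg=0): [0, 5]
  pop 0: indeg[7]->1 | ready=[5] | order so far=[0]
  pop 5: indeg[4]->0; indeg[7]->0 | ready=[4, 7] | order so far=[0, 5]
  pop 4: no out-edges | ready=[7] | order so far=[0, 5, 4]
  pop 7: indeg[1]->0; indeg[3]->1; indeg[6]->0 | ready=[1, 6] | order so far=[0, 5, 4, 7]
  pop 1: indeg[2]->0 | ready=[2, 6] | order so far=[0, 5, 4, 7, 1]
  pop 2: indeg[3]->0 | ready=[3, 6] | order so far=[0, 5, 4, 7, 1, 2]
  pop 3: no out-edges | ready=[6] | order so far=[0, 5, 4, 7, 1, 2, 3]
  pop 6: no out-edges | ready=[] | order so far=[0, 5, 4, 7, 1, 2, 3, 6]
New canonical toposort: [0, 5, 4, 7, 1, 2, 3, 6]
Compare positions:
  Node 0: index 0 -> 0 (same)
  Node 1: index 1 -> 4 (moved)
  Node 2: index 2 -> 5 (moved)
  Node 3: index 6 -> 6 (same)
  Node 4: index 4 -> 2 (moved)
  Node 5: index 3 -> 1 (moved)
  Node 6: index 7 -> 7 (same)
  Node 7: index 5 -> 3 (moved)
Nodes that changed position: 1 2 4 5 7

Answer: 1 2 4 5 7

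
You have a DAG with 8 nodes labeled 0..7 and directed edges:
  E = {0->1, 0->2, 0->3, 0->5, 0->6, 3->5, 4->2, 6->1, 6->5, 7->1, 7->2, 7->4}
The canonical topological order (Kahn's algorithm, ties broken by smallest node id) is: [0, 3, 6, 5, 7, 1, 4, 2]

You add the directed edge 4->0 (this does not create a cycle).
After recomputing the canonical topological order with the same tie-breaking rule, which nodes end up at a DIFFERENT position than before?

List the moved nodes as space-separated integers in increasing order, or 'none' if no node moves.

Old toposort: [0, 3, 6, 5, 7, 1, 4, 2]
Added edge 4->0
Recompute Kahn (smallest-id tiebreak):
  initial in-degrees: [1, 3, 3, 1, 1, 3, 1, 0]
  ready (indeg=0): [7]
  pop 7: indeg[1]->2; indeg[2]->2; indeg[4]->0 | ready=[4] | order so far=[7]
  pop 4: indeg[0]->0; indeg[2]->1 | ready=[0] | order so far=[7, 4]
  pop 0: indeg[1]->1; indeg[2]->0; indeg[3]->0; indeg[5]->2; indeg[6]->0 | ready=[2, 3, 6] | order so far=[7, 4, 0]
  pop 2: no out-edges | ready=[3, 6] | order so far=[7, 4, 0, 2]
  pop 3: indeg[5]->1 | ready=[6] | order so far=[7, 4, 0, 2, 3]
  pop 6: indeg[1]->0; indeg[5]->0 | ready=[1, 5] | order so far=[7, 4, 0, 2, 3, 6]
  pop 1: no out-edges | ready=[5] | order so far=[7, 4, 0, 2, 3, 6, 1]
  pop 5: no out-edges | ready=[] | order so far=[7, 4, 0, 2, 3, 6, 1, 5]
New canonical toposort: [7, 4, 0, 2, 3, 6, 1, 5]
Compare positions:
  Node 0: index 0 -> 2 (moved)
  Node 1: index 5 -> 6 (moved)
  Node 2: index 7 -> 3 (moved)
  Node 3: index 1 -> 4 (moved)
  Node 4: index 6 -> 1 (moved)
  Node 5: index 3 -> 7 (moved)
  Node 6: index 2 -> 5 (moved)
  Node 7: index 4 -> 0 (moved)
Nodes that changed position: 0 1 2 3 4 5 6 7

Answer: 0 1 2 3 4 5 6 7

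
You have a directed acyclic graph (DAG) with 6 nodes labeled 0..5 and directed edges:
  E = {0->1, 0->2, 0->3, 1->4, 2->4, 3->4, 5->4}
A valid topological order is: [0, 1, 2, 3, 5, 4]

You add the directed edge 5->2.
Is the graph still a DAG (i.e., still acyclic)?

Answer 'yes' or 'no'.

Answer: yes

Derivation:
Given toposort: [0, 1, 2, 3, 5, 4]
Position of 5: index 4; position of 2: index 2
New edge 5->2: backward (u after v in old order)
Backward edge: old toposort is now invalid. Check if this creates a cycle.
Does 2 already reach 5? Reachable from 2: [2, 4]. NO -> still a DAG (reorder needed).
Still a DAG? yes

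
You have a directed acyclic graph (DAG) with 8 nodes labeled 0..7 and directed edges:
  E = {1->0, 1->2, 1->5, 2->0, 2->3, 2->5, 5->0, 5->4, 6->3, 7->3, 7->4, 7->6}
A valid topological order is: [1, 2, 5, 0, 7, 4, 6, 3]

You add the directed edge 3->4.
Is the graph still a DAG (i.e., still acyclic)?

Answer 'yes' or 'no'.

Answer: yes

Derivation:
Given toposort: [1, 2, 5, 0, 7, 4, 6, 3]
Position of 3: index 7; position of 4: index 5
New edge 3->4: backward (u after v in old order)
Backward edge: old toposort is now invalid. Check if this creates a cycle.
Does 4 already reach 3? Reachable from 4: [4]. NO -> still a DAG (reorder needed).
Still a DAG? yes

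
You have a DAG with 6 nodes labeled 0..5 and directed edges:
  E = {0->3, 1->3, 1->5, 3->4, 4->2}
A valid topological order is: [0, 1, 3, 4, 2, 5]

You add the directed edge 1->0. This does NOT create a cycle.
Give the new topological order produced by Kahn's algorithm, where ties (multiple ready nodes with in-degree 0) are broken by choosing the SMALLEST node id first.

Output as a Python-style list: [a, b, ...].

Answer: [1, 0, 3, 4, 2, 5]

Derivation:
Old toposort: [0, 1, 3, 4, 2, 5]
Added edge: 1->0
Position of 1 (1) > position of 0 (0). Must reorder: 1 must now come before 0.
Run Kahn's algorithm (break ties by smallest node id):
  initial in-degrees: [1, 0, 1, 2, 1, 1]
  ready (indeg=0): [1]
  pop 1: indeg[0]->0; indeg[3]->1; indeg[5]->0 | ready=[0, 5] | order so far=[1]
  pop 0: indeg[3]->0 | ready=[3, 5] | order so far=[1, 0]
  pop 3: indeg[4]->0 | ready=[4, 5] | order so far=[1, 0, 3]
  pop 4: indeg[2]->0 | ready=[2, 5] | order so far=[1, 0, 3, 4]
  pop 2: no out-edges | ready=[5] | order so far=[1, 0, 3, 4, 2]
  pop 5: no out-edges | ready=[] | order so far=[1, 0, 3, 4, 2, 5]
  Result: [1, 0, 3, 4, 2, 5]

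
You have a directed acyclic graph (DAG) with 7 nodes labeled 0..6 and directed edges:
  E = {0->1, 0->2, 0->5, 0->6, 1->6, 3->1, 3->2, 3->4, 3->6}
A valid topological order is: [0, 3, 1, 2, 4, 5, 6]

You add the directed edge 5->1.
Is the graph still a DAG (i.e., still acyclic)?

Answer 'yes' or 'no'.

Answer: yes

Derivation:
Given toposort: [0, 3, 1, 2, 4, 5, 6]
Position of 5: index 5; position of 1: index 2
New edge 5->1: backward (u after v in old order)
Backward edge: old toposort is now invalid. Check if this creates a cycle.
Does 1 already reach 5? Reachable from 1: [1, 6]. NO -> still a DAG (reorder needed).
Still a DAG? yes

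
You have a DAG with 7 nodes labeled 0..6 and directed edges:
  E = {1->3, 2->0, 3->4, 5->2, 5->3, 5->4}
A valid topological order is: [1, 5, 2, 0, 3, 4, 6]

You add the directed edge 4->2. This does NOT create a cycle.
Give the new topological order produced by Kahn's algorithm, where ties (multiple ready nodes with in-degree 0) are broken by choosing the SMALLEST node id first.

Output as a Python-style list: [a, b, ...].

Old toposort: [1, 5, 2, 0, 3, 4, 6]
Added edge: 4->2
Position of 4 (5) > position of 2 (2). Must reorder: 4 must now come before 2.
Run Kahn's algorithm (break ties by smallest node id):
  initial in-degrees: [1, 0, 2, 2, 2, 0, 0]
  ready (indeg=0): [1, 5, 6]
  pop 1: indeg[3]->1 | ready=[5, 6] | order so far=[1]
  pop 5: indeg[2]->1; indeg[3]->0; indeg[4]->1 | ready=[3, 6] | order so far=[1, 5]
  pop 3: indeg[4]->0 | ready=[4, 6] | order so far=[1, 5, 3]
  pop 4: indeg[2]->0 | ready=[2, 6] | order so far=[1, 5, 3, 4]
  pop 2: indeg[0]->0 | ready=[0, 6] | order so far=[1, 5, 3, 4, 2]
  pop 0: no out-edges | ready=[6] | order so far=[1, 5, 3, 4, 2, 0]
  pop 6: no out-edges | ready=[] | order so far=[1, 5, 3, 4, 2, 0, 6]
  Result: [1, 5, 3, 4, 2, 0, 6]

Answer: [1, 5, 3, 4, 2, 0, 6]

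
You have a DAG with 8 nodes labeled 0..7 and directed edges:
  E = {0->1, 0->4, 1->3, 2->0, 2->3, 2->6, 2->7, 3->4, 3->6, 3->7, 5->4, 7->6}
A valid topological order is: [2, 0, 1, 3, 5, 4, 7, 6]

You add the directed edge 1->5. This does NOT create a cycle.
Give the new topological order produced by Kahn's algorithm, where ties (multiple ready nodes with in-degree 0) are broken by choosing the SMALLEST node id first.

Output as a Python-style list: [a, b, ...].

Old toposort: [2, 0, 1, 3, 5, 4, 7, 6]
Added edge: 1->5
Position of 1 (2) < position of 5 (4). Old order still valid.
Run Kahn's algorithm (break ties by smallest node id):
  initial in-degrees: [1, 1, 0, 2, 3, 1, 3, 2]
  ready (indeg=0): [2]
  pop 2: indeg[0]->0; indeg[3]->1; indeg[6]->2; indeg[7]->1 | ready=[0] | order so far=[2]
  pop 0: indeg[1]->0; indeg[4]->2 | ready=[1] | order so far=[2, 0]
  pop 1: indeg[3]->0; indeg[5]->0 | ready=[3, 5] | order so far=[2, 0, 1]
  pop 3: indeg[4]->1; indeg[6]->1; indeg[7]->0 | ready=[5, 7] | order so far=[2, 0, 1, 3]
  pop 5: indeg[4]->0 | ready=[4, 7] | order so far=[2, 0, 1, 3, 5]
  pop 4: no out-edges | ready=[7] | order so far=[2, 0, 1, 3, 5, 4]
  pop 7: indeg[6]->0 | ready=[6] | order so far=[2, 0, 1, 3, 5, 4, 7]
  pop 6: no out-edges | ready=[] | order so far=[2, 0, 1, 3, 5, 4, 7, 6]
  Result: [2, 0, 1, 3, 5, 4, 7, 6]

Answer: [2, 0, 1, 3, 5, 4, 7, 6]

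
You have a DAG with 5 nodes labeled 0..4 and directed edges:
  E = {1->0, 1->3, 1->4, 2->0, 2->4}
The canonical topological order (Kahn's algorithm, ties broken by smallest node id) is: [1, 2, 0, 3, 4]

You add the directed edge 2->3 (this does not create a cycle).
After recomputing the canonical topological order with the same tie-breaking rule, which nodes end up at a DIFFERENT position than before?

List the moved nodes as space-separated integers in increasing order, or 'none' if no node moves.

Old toposort: [1, 2, 0, 3, 4]
Added edge 2->3
Recompute Kahn (smallest-id tiebreak):
  initial in-degrees: [2, 0, 0, 2, 2]
  ready (indeg=0): [1, 2]
  pop 1: indeg[0]->1; indeg[3]->1; indeg[4]->1 | ready=[2] | order so far=[1]
  pop 2: indeg[0]->0; indeg[3]->0; indeg[4]->0 | ready=[0, 3, 4] | order so far=[1, 2]
  pop 0: no out-edges | ready=[3, 4] | order so far=[1, 2, 0]
  pop 3: no out-edges | ready=[4] | order so far=[1, 2, 0, 3]
  pop 4: no out-edges | ready=[] | order so far=[1, 2, 0, 3, 4]
New canonical toposort: [1, 2, 0, 3, 4]
Compare positions:
  Node 0: index 2 -> 2 (same)
  Node 1: index 0 -> 0 (same)
  Node 2: index 1 -> 1 (same)
  Node 3: index 3 -> 3 (same)
  Node 4: index 4 -> 4 (same)
Nodes that changed position: none

Answer: none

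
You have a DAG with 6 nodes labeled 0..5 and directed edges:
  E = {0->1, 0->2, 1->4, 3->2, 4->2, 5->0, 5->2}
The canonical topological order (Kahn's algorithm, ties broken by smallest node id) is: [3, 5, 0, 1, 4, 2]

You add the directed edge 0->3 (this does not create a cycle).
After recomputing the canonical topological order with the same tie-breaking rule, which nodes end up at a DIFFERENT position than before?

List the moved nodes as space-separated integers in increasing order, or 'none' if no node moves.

Answer: 0 1 3 5

Derivation:
Old toposort: [3, 5, 0, 1, 4, 2]
Added edge 0->3
Recompute Kahn (smallest-id tiebreak):
  initial in-degrees: [1, 1, 4, 1, 1, 0]
  ready (indeg=0): [5]
  pop 5: indeg[0]->0; indeg[2]->3 | ready=[0] | order so far=[5]
  pop 0: indeg[1]->0; indeg[2]->2; indeg[3]->0 | ready=[1, 3] | order so far=[5, 0]
  pop 1: indeg[4]->0 | ready=[3, 4] | order so far=[5, 0, 1]
  pop 3: indeg[2]->1 | ready=[4] | order so far=[5, 0, 1, 3]
  pop 4: indeg[2]->0 | ready=[2] | order so far=[5, 0, 1, 3, 4]
  pop 2: no out-edges | ready=[] | order so far=[5, 0, 1, 3, 4, 2]
New canonical toposort: [5, 0, 1, 3, 4, 2]
Compare positions:
  Node 0: index 2 -> 1 (moved)
  Node 1: index 3 -> 2 (moved)
  Node 2: index 5 -> 5 (same)
  Node 3: index 0 -> 3 (moved)
  Node 4: index 4 -> 4 (same)
  Node 5: index 1 -> 0 (moved)
Nodes that changed position: 0 1 3 5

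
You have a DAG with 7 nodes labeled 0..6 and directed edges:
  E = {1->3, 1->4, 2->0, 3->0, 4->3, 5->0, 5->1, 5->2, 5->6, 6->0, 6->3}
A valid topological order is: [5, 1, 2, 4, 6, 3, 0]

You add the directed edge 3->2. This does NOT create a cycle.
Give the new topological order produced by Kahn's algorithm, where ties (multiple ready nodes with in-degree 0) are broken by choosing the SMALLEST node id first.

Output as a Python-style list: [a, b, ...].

Old toposort: [5, 1, 2, 4, 6, 3, 0]
Added edge: 3->2
Position of 3 (5) > position of 2 (2). Must reorder: 3 must now come before 2.
Run Kahn's algorithm (break ties by smallest node id):
  initial in-degrees: [4, 1, 2, 3, 1, 0, 1]
  ready (indeg=0): [5]
  pop 5: indeg[0]->3; indeg[1]->0; indeg[2]->1; indeg[6]->0 | ready=[1, 6] | order so far=[5]
  pop 1: indeg[3]->2; indeg[4]->0 | ready=[4, 6] | order so far=[5, 1]
  pop 4: indeg[3]->1 | ready=[6] | order so far=[5, 1, 4]
  pop 6: indeg[0]->2; indeg[3]->0 | ready=[3] | order so far=[5, 1, 4, 6]
  pop 3: indeg[0]->1; indeg[2]->0 | ready=[2] | order so far=[5, 1, 4, 6, 3]
  pop 2: indeg[0]->0 | ready=[0] | order so far=[5, 1, 4, 6, 3, 2]
  pop 0: no out-edges | ready=[] | order so far=[5, 1, 4, 6, 3, 2, 0]
  Result: [5, 1, 4, 6, 3, 2, 0]

Answer: [5, 1, 4, 6, 3, 2, 0]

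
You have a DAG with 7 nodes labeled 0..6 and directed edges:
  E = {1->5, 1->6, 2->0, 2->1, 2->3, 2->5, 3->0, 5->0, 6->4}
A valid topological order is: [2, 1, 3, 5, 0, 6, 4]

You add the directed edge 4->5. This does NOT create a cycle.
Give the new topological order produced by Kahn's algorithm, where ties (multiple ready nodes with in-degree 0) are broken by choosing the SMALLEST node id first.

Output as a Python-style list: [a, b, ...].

Answer: [2, 1, 3, 6, 4, 5, 0]

Derivation:
Old toposort: [2, 1, 3, 5, 0, 6, 4]
Added edge: 4->5
Position of 4 (6) > position of 5 (3). Must reorder: 4 must now come before 5.
Run Kahn's algorithm (break ties by smallest node id):
  initial in-degrees: [3, 1, 0, 1, 1, 3, 1]
  ready (indeg=0): [2]
  pop 2: indeg[0]->2; indeg[1]->0; indeg[3]->0; indeg[5]->2 | ready=[1, 3] | order so far=[2]
  pop 1: indeg[5]->1; indeg[6]->0 | ready=[3, 6] | order so far=[2, 1]
  pop 3: indeg[0]->1 | ready=[6] | order so far=[2, 1, 3]
  pop 6: indeg[4]->0 | ready=[4] | order so far=[2, 1, 3, 6]
  pop 4: indeg[5]->0 | ready=[5] | order so far=[2, 1, 3, 6, 4]
  pop 5: indeg[0]->0 | ready=[0] | order so far=[2, 1, 3, 6, 4, 5]
  pop 0: no out-edges | ready=[] | order so far=[2, 1, 3, 6, 4, 5, 0]
  Result: [2, 1, 3, 6, 4, 5, 0]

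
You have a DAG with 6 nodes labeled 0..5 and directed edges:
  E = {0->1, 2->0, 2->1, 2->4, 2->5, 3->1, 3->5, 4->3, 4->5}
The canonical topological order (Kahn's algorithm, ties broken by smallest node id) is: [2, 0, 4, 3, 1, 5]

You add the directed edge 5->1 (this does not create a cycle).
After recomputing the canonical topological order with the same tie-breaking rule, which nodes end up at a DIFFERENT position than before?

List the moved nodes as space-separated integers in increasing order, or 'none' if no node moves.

Answer: 1 5

Derivation:
Old toposort: [2, 0, 4, 3, 1, 5]
Added edge 5->1
Recompute Kahn (smallest-id tiebreak):
  initial in-degrees: [1, 4, 0, 1, 1, 3]
  ready (indeg=0): [2]
  pop 2: indeg[0]->0; indeg[1]->3; indeg[4]->0; indeg[5]->2 | ready=[0, 4] | order so far=[2]
  pop 0: indeg[1]->2 | ready=[4] | order so far=[2, 0]
  pop 4: indeg[3]->0; indeg[5]->1 | ready=[3] | order so far=[2, 0, 4]
  pop 3: indeg[1]->1; indeg[5]->0 | ready=[5] | order so far=[2, 0, 4, 3]
  pop 5: indeg[1]->0 | ready=[1] | order so far=[2, 0, 4, 3, 5]
  pop 1: no out-edges | ready=[] | order so far=[2, 0, 4, 3, 5, 1]
New canonical toposort: [2, 0, 4, 3, 5, 1]
Compare positions:
  Node 0: index 1 -> 1 (same)
  Node 1: index 4 -> 5 (moved)
  Node 2: index 0 -> 0 (same)
  Node 3: index 3 -> 3 (same)
  Node 4: index 2 -> 2 (same)
  Node 5: index 5 -> 4 (moved)
Nodes that changed position: 1 5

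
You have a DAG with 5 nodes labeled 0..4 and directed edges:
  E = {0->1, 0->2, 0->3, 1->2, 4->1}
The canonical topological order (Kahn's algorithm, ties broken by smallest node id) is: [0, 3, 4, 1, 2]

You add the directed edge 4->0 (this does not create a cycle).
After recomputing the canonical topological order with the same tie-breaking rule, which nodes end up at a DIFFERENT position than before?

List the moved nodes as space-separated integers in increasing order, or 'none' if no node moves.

Answer: 0 1 2 3 4

Derivation:
Old toposort: [0, 3, 4, 1, 2]
Added edge 4->0
Recompute Kahn (smallest-id tiebreak):
  initial in-degrees: [1, 2, 2, 1, 0]
  ready (indeg=0): [4]
  pop 4: indeg[0]->0; indeg[1]->1 | ready=[0] | order so far=[4]
  pop 0: indeg[1]->0; indeg[2]->1; indeg[3]->0 | ready=[1, 3] | order so far=[4, 0]
  pop 1: indeg[2]->0 | ready=[2, 3] | order so far=[4, 0, 1]
  pop 2: no out-edges | ready=[3] | order so far=[4, 0, 1, 2]
  pop 3: no out-edges | ready=[] | order so far=[4, 0, 1, 2, 3]
New canonical toposort: [4, 0, 1, 2, 3]
Compare positions:
  Node 0: index 0 -> 1 (moved)
  Node 1: index 3 -> 2 (moved)
  Node 2: index 4 -> 3 (moved)
  Node 3: index 1 -> 4 (moved)
  Node 4: index 2 -> 0 (moved)
Nodes that changed position: 0 1 2 3 4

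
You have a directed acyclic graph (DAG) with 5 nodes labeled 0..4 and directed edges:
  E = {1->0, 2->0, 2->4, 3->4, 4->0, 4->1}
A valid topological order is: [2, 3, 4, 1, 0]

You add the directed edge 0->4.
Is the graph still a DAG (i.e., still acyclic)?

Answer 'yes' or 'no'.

Answer: no

Derivation:
Given toposort: [2, 3, 4, 1, 0]
Position of 0: index 4; position of 4: index 2
New edge 0->4: backward (u after v in old order)
Backward edge: old toposort is now invalid. Check if this creates a cycle.
Does 4 already reach 0? Reachable from 4: [0, 1, 4]. YES -> cycle!
Still a DAG? no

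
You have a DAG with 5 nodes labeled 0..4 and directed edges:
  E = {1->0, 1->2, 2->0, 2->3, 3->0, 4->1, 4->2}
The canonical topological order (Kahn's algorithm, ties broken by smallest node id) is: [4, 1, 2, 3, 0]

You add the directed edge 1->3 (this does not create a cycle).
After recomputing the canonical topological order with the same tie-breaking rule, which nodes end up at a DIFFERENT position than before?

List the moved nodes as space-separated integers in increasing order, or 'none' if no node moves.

Old toposort: [4, 1, 2, 3, 0]
Added edge 1->3
Recompute Kahn (smallest-id tiebreak):
  initial in-degrees: [3, 1, 2, 2, 0]
  ready (indeg=0): [4]
  pop 4: indeg[1]->0; indeg[2]->1 | ready=[1] | order so far=[4]
  pop 1: indeg[0]->2; indeg[2]->0; indeg[3]->1 | ready=[2] | order so far=[4, 1]
  pop 2: indeg[0]->1; indeg[3]->0 | ready=[3] | order so far=[4, 1, 2]
  pop 3: indeg[0]->0 | ready=[0] | order so far=[4, 1, 2, 3]
  pop 0: no out-edges | ready=[] | order so far=[4, 1, 2, 3, 0]
New canonical toposort: [4, 1, 2, 3, 0]
Compare positions:
  Node 0: index 4 -> 4 (same)
  Node 1: index 1 -> 1 (same)
  Node 2: index 2 -> 2 (same)
  Node 3: index 3 -> 3 (same)
  Node 4: index 0 -> 0 (same)
Nodes that changed position: none

Answer: none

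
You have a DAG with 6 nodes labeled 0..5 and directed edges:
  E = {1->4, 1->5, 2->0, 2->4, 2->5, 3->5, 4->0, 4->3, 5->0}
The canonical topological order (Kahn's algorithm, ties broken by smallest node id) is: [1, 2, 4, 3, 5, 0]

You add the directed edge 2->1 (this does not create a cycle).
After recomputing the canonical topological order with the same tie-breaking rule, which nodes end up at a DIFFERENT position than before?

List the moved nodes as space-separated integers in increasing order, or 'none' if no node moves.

Answer: 1 2

Derivation:
Old toposort: [1, 2, 4, 3, 5, 0]
Added edge 2->1
Recompute Kahn (smallest-id tiebreak):
  initial in-degrees: [3, 1, 0, 1, 2, 3]
  ready (indeg=0): [2]
  pop 2: indeg[0]->2; indeg[1]->0; indeg[4]->1; indeg[5]->2 | ready=[1] | order so far=[2]
  pop 1: indeg[4]->0; indeg[5]->1 | ready=[4] | order so far=[2, 1]
  pop 4: indeg[0]->1; indeg[3]->0 | ready=[3] | order so far=[2, 1, 4]
  pop 3: indeg[5]->0 | ready=[5] | order so far=[2, 1, 4, 3]
  pop 5: indeg[0]->0 | ready=[0] | order so far=[2, 1, 4, 3, 5]
  pop 0: no out-edges | ready=[] | order so far=[2, 1, 4, 3, 5, 0]
New canonical toposort: [2, 1, 4, 3, 5, 0]
Compare positions:
  Node 0: index 5 -> 5 (same)
  Node 1: index 0 -> 1 (moved)
  Node 2: index 1 -> 0 (moved)
  Node 3: index 3 -> 3 (same)
  Node 4: index 2 -> 2 (same)
  Node 5: index 4 -> 4 (same)
Nodes that changed position: 1 2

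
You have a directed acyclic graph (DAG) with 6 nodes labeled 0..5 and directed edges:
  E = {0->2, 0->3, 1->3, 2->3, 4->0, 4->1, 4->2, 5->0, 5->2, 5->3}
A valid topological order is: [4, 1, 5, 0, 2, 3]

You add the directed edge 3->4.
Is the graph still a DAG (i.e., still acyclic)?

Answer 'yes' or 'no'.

Given toposort: [4, 1, 5, 0, 2, 3]
Position of 3: index 5; position of 4: index 0
New edge 3->4: backward (u after v in old order)
Backward edge: old toposort is now invalid. Check if this creates a cycle.
Does 4 already reach 3? Reachable from 4: [0, 1, 2, 3, 4]. YES -> cycle!
Still a DAG? no

Answer: no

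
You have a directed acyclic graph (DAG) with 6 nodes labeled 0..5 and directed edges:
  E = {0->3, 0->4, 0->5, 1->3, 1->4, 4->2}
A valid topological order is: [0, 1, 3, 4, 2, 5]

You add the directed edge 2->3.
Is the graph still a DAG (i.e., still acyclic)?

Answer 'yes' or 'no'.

Answer: yes

Derivation:
Given toposort: [0, 1, 3, 4, 2, 5]
Position of 2: index 4; position of 3: index 2
New edge 2->3: backward (u after v in old order)
Backward edge: old toposort is now invalid. Check if this creates a cycle.
Does 3 already reach 2? Reachable from 3: [3]. NO -> still a DAG (reorder needed).
Still a DAG? yes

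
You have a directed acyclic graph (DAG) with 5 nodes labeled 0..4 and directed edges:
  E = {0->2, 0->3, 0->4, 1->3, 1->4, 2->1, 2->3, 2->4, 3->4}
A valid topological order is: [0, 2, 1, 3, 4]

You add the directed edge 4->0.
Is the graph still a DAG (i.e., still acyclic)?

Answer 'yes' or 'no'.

Given toposort: [0, 2, 1, 3, 4]
Position of 4: index 4; position of 0: index 0
New edge 4->0: backward (u after v in old order)
Backward edge: old toposort is now invalid. Check if this creates a cycle.
Does 0 already reach 4? Reachable from 0: [0, 1, 2, 3, 4]. YES -> cycle!
Still a DAG? no

Answer: no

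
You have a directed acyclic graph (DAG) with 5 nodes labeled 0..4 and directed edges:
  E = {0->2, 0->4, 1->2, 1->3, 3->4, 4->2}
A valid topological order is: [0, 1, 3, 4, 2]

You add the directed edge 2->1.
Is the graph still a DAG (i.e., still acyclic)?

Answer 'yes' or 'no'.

Answer: no

Derivation:
Given toposort: [0, 1, 3, 4, 2]
Position of 2: index 4; position of 1: index 1
New edge 2->1: backward (u after v in old order)
Backward edge: old toposort is now invalid. Check if this creates a cycle.
Does 1 already reach 2? Reachable from 1: [1, 2, 3, 4]. YES -> cycle!
Still a DAG? no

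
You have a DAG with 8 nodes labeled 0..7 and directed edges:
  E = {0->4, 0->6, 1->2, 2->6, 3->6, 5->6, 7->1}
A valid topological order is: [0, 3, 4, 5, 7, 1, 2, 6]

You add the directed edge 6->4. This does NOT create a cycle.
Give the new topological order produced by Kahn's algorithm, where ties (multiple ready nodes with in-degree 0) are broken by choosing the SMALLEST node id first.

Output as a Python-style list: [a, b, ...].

Answer: [0, 3, 5, 7, 1, 2, 6, 4]

Derivation:
Old toposort: [0, 3, 4, 5, 7, 1, 2, 6]
Added edge: 6->4
Position of 6 (7) > position of 4 (2). Must reorder: 6 must now come before 4.
Run Kahn's algorithm (break ties by smallest node id):
  initial in-degrees: [0, 1, 1, 0, 2, 0, 4, 0]
  ready (indeg=0): [0, 3, 5, 7]
  pop 0: indeg[4]->1; indeg[6]->3 | ready=[3, 5, 7] | order so far=[0]
  pop 3: indeg[6]->2 | ready=[5, 7] | order so far=[0, 3]
  pop 5: indeg[6]->1 | ready=[7] | order so far=[0, 3, 5]
  pop 7: indeg[1]->0 | ready=[1] | order so far=[0, 3, 5, 7]
  pop 1: indeg[2]->0 | ready=[2] | order so far=[0, 3, 5, 7, 1]
  pop 2: indeg[6]->0 | ready=[6] | order so far=[0, 3, 5, 7, 1, 2]
  pop 6: indeg[4]->0 | ready=[4] | order so far=[0, 3, 5, 7, 1, 2, 6]
  pop 4: no out-edges | ready=[] | order so far=[0, 3, 5, 7, 1, 2, 6, 4]
  Result: [0, 3, 5, 7, 1, 2, 6, 4]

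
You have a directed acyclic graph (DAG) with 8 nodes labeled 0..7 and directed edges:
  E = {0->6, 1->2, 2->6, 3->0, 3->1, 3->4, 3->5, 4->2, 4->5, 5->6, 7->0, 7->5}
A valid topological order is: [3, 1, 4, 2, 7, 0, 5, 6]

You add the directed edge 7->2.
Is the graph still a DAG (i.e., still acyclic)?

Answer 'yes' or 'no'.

Given toposort: [3, 1, 4, 2, 7, 0, 5, 6]
Position of 7: index 4; position of 2: index 3
New edge 7->2: backward (u after v in old order)
Backward edge: old toposort is now invalid. Check if this creates a cycle.
Does 2 already reach 7? Reachable from 2: [2, 6]. NO -> still a DAG (reorder needed).
Still a DAG? yes

Answer: yes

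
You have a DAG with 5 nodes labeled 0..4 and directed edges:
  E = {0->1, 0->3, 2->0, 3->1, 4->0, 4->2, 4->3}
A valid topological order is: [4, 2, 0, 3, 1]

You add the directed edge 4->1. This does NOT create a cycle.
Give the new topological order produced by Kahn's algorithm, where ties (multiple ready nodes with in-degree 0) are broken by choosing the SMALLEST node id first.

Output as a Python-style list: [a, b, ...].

Answer: [4, 2, 0, 3, 1]

Derivation:
Old toposort: [4, 2, 0, 3, 1]
Added edge: 4->1
Position of 4 (0) < position of 1 (4). Old order still valid.
Run Kahn's algorithm (break ties by smallest node id):
  initial in-degrees: [2, 3, 1, 2, 0]
  ready (indeg=0): [4]
  pop 4: indeg[0]->1; indeg[1]->2; indeg[2]->0; indeg[3]->1 | ready=[2] | order so far=[4]
  pop 2: indeg[0]->0 | ready=[0] | order so far=[4, 2]
  pop 0: indeg[1]->1; indeg[3]->0 | ready=[3] | order so far=[4, 2, 0]
  pop 3: indeg[1]->0 | ready=[1] | order so far=[4, 2, 0, 3]
  pop 1: no out-edges | ready=[] | order so far=[4, 2, 0, 3, 1]
  Result: [4, 2, 0, 3, 1]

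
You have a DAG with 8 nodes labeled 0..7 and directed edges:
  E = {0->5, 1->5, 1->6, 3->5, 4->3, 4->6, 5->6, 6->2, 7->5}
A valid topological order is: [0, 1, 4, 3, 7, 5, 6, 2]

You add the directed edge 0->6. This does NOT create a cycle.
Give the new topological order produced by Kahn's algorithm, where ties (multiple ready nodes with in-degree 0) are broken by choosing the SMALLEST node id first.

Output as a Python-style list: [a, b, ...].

Old toposort: [0, 1, 4, 3, 7, 5, 6, 2]
Added edge: 0->6
Position of 0 (0) < position of 6 (6). Old order still valid.
Run Kahn's algorithm (break ties by smallest node id):
  initial in-degrees: [0, 0, 1, 1, 0, 4, 4, 0]
  ready (indeg=0): [0, 1, 4, 7]
  pop 0: indeg[5]->3; indeg[6]->3 | ready=[1, 4, 7] | order so far=[0]
  pop 1: indeg[5]->2; indeg[6]->2 | ready=[4, 7] | order so far=[0, 1]
  pop 4: indeg[3]->0; indeg[6]->1 | ready=[3, 7] | order so far=[0, 1, 4]
  pop 3: indeg[5]->1 | ready=[7] | order so far=[0, 1, 4, 3]
  pop 7: indeg[5]->0 | ready=[5] | order so far=[0, 1, 4, 3, 7]
  pop 5: indeg[6]->0 | ready=[6] | order so far=[0, 1, 4, 3, 7, 5]
  pop 6: indeg[2]->0 | ready=[2] | order so far=[0, 1, 4, 3, 7, 5, 6]
  pop 2: no out-edges | ready=[] | order so far=[0, 1, 4, 3, 7, 5, 6, 2]
  Result: [0, 1, 4, 3, 7, 5, 6, 2]

Answer: [0, 1, 4, 3, 7, 5, 6, 2]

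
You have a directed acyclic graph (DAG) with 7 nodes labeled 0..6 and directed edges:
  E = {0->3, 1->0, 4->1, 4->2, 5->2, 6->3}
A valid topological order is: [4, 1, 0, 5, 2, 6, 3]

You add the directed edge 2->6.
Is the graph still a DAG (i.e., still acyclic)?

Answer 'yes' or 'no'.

Answer: yes

Derivation:
Given toposort: [4, 1, 0, 5, 2, 6, 3]
Position of 2: index 4; position of 6: index 5
New edge 2->6: forward
Forward edge: respects the existing order. Still a DAG, same toposort still valid.
Still a DAG? yes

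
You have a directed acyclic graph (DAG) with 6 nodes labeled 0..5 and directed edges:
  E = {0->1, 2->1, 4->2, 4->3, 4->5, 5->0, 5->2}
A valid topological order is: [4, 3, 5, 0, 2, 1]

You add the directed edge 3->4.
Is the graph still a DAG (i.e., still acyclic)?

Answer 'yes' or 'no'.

Given toposort: [4, 3, 5, 0, 2, 1]
Position of 3: index 1; position of 4: index 0
New edge 3->4: backward (u after v in old order)
Backward edge: old toposort is now invalid. Check if this creates a cycle.
Does 4 already reach 3? Reachable from 4: [0, 1, 2, 3, 4, 5]. YES -> cycle!
Still a DAG? no

Answer: no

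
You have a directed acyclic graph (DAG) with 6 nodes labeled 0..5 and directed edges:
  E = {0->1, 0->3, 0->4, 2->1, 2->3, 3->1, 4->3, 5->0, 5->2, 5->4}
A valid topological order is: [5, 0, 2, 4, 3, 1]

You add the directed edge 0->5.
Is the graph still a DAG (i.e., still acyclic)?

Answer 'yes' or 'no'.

Answer: no

Derivation:
Given toposort: [5, 0, 2, 4, 3, 1]
Position of 0: index 1; position of 5: index 0
New edge 0->5: backward (u after v in old order)
Backward edge: old toposort is now invalid. Check if this creates a cycle.
Does 5 already reach 0? Reachable from 5: [0, 1, 2, 3, 4, 5]. YES -> cycle!
Still a DAG? no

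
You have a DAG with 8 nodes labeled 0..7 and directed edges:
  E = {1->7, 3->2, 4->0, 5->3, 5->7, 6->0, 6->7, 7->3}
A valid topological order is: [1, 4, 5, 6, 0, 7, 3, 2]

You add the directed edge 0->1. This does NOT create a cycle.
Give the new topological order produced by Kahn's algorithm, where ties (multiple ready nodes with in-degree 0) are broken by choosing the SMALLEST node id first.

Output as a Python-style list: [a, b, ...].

Answer: [4, 5, 6, 0, 1, 7, 3, 2]

Derivation:
Old toposort: [1, 4, 5, 6, 0, 7, 3, 2]
Added edge: 0->1
Position of 0 (4) > position of 1 (0). Must reorder: 0 must now come before 1.
Run Kahn's algorithm (break ties by smallest node id):
  initial in-degrees: [2, 1, 1, 2, 0, 0, 0, 3]
  ready (indeg=0): [4, 5, 6]
  pop 4: indeg[0]->1 | ready=[5, 6] | order so far=[4]
  pop 5: indeg[3]->1; indeg[7]->2 | ready=[6] | order so far=[4, 5]
  pop 6: indeg[0]->0; indeg[7]->1 | ready=[0] | order so far=[4, 5, 6]
  pop 0: indeg[1]->0 | ready=[1] | order so far=[4, 5, 6, 0]
  pop 1: indeg[7]->0 | ready=[7] | order so far=[4, 5, 6, 0, 1]
  pop 7: indeg[3]->0 | ready=[3] | order so far=[4, 5, 6, 0, 1, 7]
  pop 3: indeg[2]->0 | ready=[2] | order so far=[4, 5, 6, 0, 1, 7, 3]
  pop 2: no out-edges | ready=[] | order so far=[4, 5, 6, 0, 1, 7, 3, 2]
  Result: [4, 5, 6, 0, 1, 7, 3, 2]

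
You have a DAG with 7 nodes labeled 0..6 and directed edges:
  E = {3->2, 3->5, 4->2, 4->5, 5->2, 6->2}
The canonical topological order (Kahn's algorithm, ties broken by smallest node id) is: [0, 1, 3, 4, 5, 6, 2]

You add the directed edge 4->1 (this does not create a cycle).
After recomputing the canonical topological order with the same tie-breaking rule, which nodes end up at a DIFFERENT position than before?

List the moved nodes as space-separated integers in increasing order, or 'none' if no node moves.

Answer: 1 3 4

Derivation:
Old toposort: [0, 1, 3, 4, 5, 6, 2]
Added edge 4->1
Recompute Kahn (smallest-id tiebreak):
  initial in-degrees: [0, 1, 4, 0, 0, 2, 0]
  ready (indeg=0): [0, 3, 4, 6]
  pop 0: no out-edges | ready=[3, 4, 6] | order so far=[0]
  pop 3: indeg[2]->3; indeg[5]->1 | ready=[4, 6] | order so far=[0, 3]
  pop 4: indeg[1]->0; indeg[2]->2; indeg[5]->0 | ready=[1, 5, 6] | order so far=[0, 3, 4]
  pop 1: no out-edges | ready=[5, 6] | order so far=[0, 3, 4, 1]
  pop 5: indeg[2]->1 | ready=[6] | order so far=[0, 3, 4, 1, 5]
  pop 6: indeg[2]->0 | ready=[2] | order so far=[0, 3, 4, 1, 5, 6]
  pop 2: no out-edges | ready=[] | order so far=[0, 3, 4, 1, 5, 6, 2]
New canonical toposort: [0, 3, 4, 1, 5, 6, 2]
Compare positions:
  Node 0: index 0 -> 0 (same)
  Node 1: index 1 -> 3 (moved)
  Node 2: index 6 -> 6 (same)
  Node 3: index 2 -> 1 (moved)
  Node 4: index 3 -> 2 (moved)
  Node 5: index 4 -> 4 (same)
  Node 6: index 5 -> 5 (same)
Nodes that changed position: 1 3 4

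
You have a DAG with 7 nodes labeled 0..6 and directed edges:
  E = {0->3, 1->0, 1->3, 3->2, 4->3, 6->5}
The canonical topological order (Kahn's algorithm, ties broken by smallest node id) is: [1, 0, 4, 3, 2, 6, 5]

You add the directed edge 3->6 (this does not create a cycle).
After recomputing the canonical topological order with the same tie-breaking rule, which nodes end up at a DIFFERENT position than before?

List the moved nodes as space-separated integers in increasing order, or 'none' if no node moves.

Answer: none

Derivation:
Old toposort: [1, 0, 4, 3, 2, 6, 5]
Added edge 3->6
Recompute Kahn (smallest-id tiebreak):
  initial in-degrees: [1, 0, 1, 3, 0, 1, 1]
  ready (indeg=0): [1, 4]
  pop 1: indeg[0]->0; indeg[3]->2 | ready=[0, 4] | order so far=[1]
  pop 0: indeg[3]->1 | ready=[4] | order so far=[1, 0]
  pop 4: indeg[3]->0 | ready=[3] | order so far=[1, 0, 4]
  pop 3: indeg[2]->0; indeg[6]->0 | ready=[2, 6] | order so far=[1, 0, 4, 3]
  pop 2: no out-edges | ready=[6] | order so far=[1, 0, 4, 3, 2]
  pop 6: indeg[5]->0 | ready=[5] | order so far=[1, 0, 4, 3, 2, 6]
  pop 5: no out-edges | ready=[] | order so far=[1, 0, 4, 3, 2, 6, 5]
New canonical toposort: [1, 0, 4, 3, 2, 6, 5]
Compare positions:
  Node 0: index 1 -> 1 (same)
  Node 1: index 0 -> 0 (same)
  Node 2: index 4 -> 4 (same)
  Node 3: index 3 -> 3 (same)
  Node 4: index 2 -> 2 (same)
  Node 5: index 6 -> 6 (same)
  Node 6: index 5 -> 5 (same)
Nodes that changed position: none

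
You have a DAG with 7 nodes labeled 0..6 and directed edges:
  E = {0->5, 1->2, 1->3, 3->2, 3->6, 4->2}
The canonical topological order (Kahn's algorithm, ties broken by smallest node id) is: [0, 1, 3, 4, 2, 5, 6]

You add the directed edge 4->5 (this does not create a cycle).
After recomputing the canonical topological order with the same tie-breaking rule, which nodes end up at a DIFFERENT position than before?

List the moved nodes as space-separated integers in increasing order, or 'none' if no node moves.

Old toposort: [0, 1, 3, 4, 2, 5, 6]
Added edge 4->5
Recompute Kahn (smallest-id tiebreak):
  initial in-degrees: [0, 0, 3, 1, 0, 2, 1]
  ready (indeg=0): [0, 1, 4]
  pop 0: indeg[5]->1 | ready=[1, 4] | order so far=[0]
  pop 1: indeg[2]->2; indeg[3]->0 | ready=[3, 4] | order so far=[0, 1]
  pop 3: indeg[2]->1; indeg[6]->0 | ready=[4, 6] | order so far=[0, 1, 3]
  pop 4: indeg[2]->0; indeg[5]->0 | ready=[2, 5, 6] | order so far=[0, 1, 3, 4]
  pop 2: no out-edges | ready=[5, 6] | order so far=[0, 1, 3, 4, 2]
  pop 5: no out-edges | ready=[6] | order so far=[0, 1, 3, 4, 2, 5]
  pop 6: no out-edges | ready=[] | order so far=[0, 1, 3, 4, 2, 5, 6]
New canonical toposort: [0, 1, 3, 4, 2, 5, 6]
Compare positions:
  Node 0: index 0 -> 0 (same)
  Node 1: index 1 -> 1 (same)
  Node 2: index 4 -> 4 (same)
  Node 3: index 2 -> 2 (same)
  Node 4: index 3 -> 3 (same)
  Node 5: index 5 -> 5 (same)
  Node 6: index 6 -> 6 (same)
Nodes that changed position: none

Answer: none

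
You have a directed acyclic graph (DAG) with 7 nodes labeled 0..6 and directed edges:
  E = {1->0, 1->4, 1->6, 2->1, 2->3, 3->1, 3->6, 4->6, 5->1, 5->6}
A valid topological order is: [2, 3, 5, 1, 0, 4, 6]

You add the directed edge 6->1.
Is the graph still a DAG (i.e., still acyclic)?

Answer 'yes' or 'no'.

Answer: no

Derivation:
Given toposort: [2, 3, 5, 1, 0, 4, 6]
Position of 6: index 6; position of 1: index 3
New edge 6->1: backward (u after v in old order)
Backward edge: old toposort is now invalid. Check if this creates a cycle.
Does 1 already reach 6? Reachable from 1: [0, 1, 4, 6]. YES -> cycle!
Still a DAG? no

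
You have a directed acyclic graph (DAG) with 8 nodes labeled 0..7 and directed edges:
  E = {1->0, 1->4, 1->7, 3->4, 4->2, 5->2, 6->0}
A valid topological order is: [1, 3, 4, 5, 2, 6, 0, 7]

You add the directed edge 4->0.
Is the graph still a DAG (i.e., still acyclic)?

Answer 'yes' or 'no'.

Answer: yes

Derivation:
Given toposort: [1, 3, 4, 5, 2, 6, 0, 7]
Position of 4: index 2; position of 0: index 6
New edge 4->0: forward
Forward edge: respects the existing order. Still a DAG, same toposort still valid.
Still a DAG? yes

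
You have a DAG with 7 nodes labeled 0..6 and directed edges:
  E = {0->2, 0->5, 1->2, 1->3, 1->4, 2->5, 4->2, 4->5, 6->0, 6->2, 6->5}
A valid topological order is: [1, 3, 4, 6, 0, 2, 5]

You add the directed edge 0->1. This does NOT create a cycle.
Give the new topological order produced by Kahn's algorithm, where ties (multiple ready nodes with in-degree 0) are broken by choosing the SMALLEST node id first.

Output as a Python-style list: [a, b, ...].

Old toposort: [1, 3, 4, 6, 0, 2, 5]
Added edge: 0->1
Position of 0 (4) > position of 1 (0). Must reorder: 0 must now come before 1.
Run Kahn's algorithm (break ties by smallest node id):
  initial in-degrees: [1, 1, 4, 1, 1, 4, 0]
  ready (indeg=0): [6]
  pop 6: indeg[0]->0; indeg[2]->3; indeg[5]->3 | ready=[0] | order so far=[6]
  pop 0: indeg[1]->0; indeg[2]->2; indeg[5]->2 | ready=[1] | order so far=[6, 0]
  pop 1: indeg[2]->1; indeg[3]->0; indeg[4]->0 | ready=[3, 4] | order so far=[6, 0, 1]
  pop 3: no out-edges | ready=[4] | order so far=[6, 0, 1, 3]
  pop 4: indeg[2]->0; indeg[5]->1 | ready=[2] | order so far=[6, 0, 1, 3, 4]
  pop 2: indeg[5]->0 | ready=[5] | order so far=[6, 0, 1, 3, 4, 2]
  pop 5: no out-edges | ready=[] | order so far=[6, 0, 1, 3, 4, 2, 5]
  Result: [6, 0, 1, 3, 4, 2, 5]

Answer: [6, 0, 1, 3, 4, 2, 5]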